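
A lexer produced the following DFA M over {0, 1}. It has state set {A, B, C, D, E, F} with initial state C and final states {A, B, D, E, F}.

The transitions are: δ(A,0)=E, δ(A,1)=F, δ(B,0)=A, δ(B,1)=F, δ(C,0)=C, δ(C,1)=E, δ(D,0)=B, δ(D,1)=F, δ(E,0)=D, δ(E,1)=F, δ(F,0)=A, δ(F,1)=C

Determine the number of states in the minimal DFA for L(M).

P0 = {A,B,D,E,F} | {C}.
On input 1, block {A,B,D,E,F} splits into {A,B,D,E} and {F}.
The partition is now stable with 3 blocks: {A,B,D,E} | {C} | {F}.

3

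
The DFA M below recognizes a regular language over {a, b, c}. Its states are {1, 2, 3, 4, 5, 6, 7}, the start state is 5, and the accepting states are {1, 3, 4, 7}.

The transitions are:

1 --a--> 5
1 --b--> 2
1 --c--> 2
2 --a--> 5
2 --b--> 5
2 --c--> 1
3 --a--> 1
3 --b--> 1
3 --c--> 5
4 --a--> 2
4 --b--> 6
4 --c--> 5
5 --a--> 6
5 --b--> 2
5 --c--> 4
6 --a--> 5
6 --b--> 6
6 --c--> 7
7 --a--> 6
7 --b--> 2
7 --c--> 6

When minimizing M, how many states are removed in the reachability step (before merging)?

Starting at 5 and following transitions, the reachable set is {1, 2, 4, 5, 6, 7}. That leaves 3 unreachable — 1 in total.

1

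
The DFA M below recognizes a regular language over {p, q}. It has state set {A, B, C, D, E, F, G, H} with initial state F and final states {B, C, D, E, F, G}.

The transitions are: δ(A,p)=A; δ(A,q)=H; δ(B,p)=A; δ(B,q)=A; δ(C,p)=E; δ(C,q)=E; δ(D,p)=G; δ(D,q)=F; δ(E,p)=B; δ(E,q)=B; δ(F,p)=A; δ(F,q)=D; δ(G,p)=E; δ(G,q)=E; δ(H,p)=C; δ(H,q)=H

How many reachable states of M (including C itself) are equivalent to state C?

2

All states are reachable from the start state.
P0 = {B,C,D,E,F,G} | {A,H}.
Split {B,C,D,E,F,G} by δ(·,p) → {C,D,E,G} and {B,F}.
Split {C,D,E,G} by δ(·,p) → {C,D,G} and {E}.
Refine {C,D,G} on symbol p: members go to different blocks, giving {C,G} and {D}.
Split {A,H} by δ(·,p) → {A} and {H}.
Split {B,F} by δ(·,q) → {B} and {F}.
Stable partition: {C,G} | {A} | {B} | {E} | {D} | {H} | {F} — 7 equivalence classes.
State C belongs to the block {C,G}, which has 2 states.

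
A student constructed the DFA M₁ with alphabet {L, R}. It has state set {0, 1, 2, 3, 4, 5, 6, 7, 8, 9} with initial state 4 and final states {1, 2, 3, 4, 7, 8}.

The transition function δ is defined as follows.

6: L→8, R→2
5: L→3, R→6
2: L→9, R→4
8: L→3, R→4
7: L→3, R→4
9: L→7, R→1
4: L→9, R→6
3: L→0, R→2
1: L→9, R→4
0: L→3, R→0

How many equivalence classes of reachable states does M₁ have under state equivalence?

6

First remove the unreachable states {5}; 9 states remain.
Initial partition by acceptance: {1,2,3,4,7,8} | {0,6,9}.
Refine {1,2,3,4,7,8} on symbol L: members go to different blocks, giving {1,2,3,4} and {7,8}.
On input R, block {1,2,3,4} splits into {1,2,3} and {4}.
Split {1,2,3} by δ(·,R) → {1,2} and {3}.
Split {0,6,9} by δ(·,L) → {6,9} and {0}.
No further refinement is possible. Final partition (6 blocks): {1,2} | {6,9} | {7,8} | {4} | {3} | {0}.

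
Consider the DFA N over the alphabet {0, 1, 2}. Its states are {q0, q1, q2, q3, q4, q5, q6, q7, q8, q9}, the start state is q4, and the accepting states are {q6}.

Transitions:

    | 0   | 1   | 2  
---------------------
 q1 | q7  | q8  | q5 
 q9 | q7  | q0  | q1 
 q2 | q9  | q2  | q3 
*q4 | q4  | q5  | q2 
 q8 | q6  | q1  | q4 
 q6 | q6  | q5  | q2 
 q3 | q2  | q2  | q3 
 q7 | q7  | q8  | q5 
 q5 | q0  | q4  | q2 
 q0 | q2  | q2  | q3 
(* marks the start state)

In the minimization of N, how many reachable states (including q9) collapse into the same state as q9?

1

Every state is reachable, so we keep all 10.
Initial partition by acceptance: {q6} | {q0,q1,q2,q3,q4,q5,q7,q8,q9}.
On input 0, block {q0,q1,q2,q3,q4,q5,q7,q8,q9} splits into {q0,q1,q2,q3,q4,q5,q7,q9} and {q8}.
On input 1, block {q0,q1,q2,q3,q4,q5,q7,q9} splits into {q0,q2,q3,q4,q5,q9} and {q1,q7}.
Split {q0,q2,q3,q4,q5,q9} by δ(·,0) → {q0,q2,q3,q4,q5} and {q9}.
Refine {q0,q2,q3,q4,q5} on symbol 0: members go to different blocks, giving {q0,q3,q4,q5} and {q2}.
On input 0, block {q0,q3,q4,q5} splits into {q0,q3} and {q4,q5}.
On input 0, block {q4,q5} splits into {q4} and {q5}.
No further refinement is possible. Final partition (8 blocks): {q6} | {q0,q3} | {q8} | {q1,q7} | {q9} | {q2} | {q4} | {q5}.
The equivalence class containing q9 is {q9}, of size 1.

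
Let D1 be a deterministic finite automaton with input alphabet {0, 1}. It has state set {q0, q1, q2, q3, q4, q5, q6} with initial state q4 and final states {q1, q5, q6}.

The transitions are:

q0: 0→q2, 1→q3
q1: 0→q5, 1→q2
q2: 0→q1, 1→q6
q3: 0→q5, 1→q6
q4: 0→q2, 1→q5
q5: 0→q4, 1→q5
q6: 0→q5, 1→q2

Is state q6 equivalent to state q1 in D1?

Yes

First remove the unreachable states {q0,q3}; 5 states remain.
P0 = {q1,q5,q6} | {q2,q4}.
On input 0, block {q1,q5,q6} splits into {q1,q6} and {q5}.
On input 0, block {q2,q4} splits into {q2} and {q4}.
No further refinement is possible. Final partition (4 blocks): {q1,q6} | {q2} | {q5} | {q4}.
q6 and q1 lie in the same block of the stable partition, so they are equivalent — no string distinguishes them.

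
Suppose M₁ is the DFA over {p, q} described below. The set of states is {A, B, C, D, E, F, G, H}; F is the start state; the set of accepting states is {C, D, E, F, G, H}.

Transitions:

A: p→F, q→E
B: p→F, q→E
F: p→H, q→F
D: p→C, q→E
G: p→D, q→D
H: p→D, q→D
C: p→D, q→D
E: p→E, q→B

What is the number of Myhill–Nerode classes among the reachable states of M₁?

5

First remove the unreachable states {A,G}; 6 states remain.
Start with accepting vs non-accepting: {C,D,E,F,H} | {B}.
Refine {C,D,E,F,H} on symbol q: members go to different blocks, giving {C,D,F,H} and {E}.
Split {C,D,F,H} by δ(·,q) → {C,F,H} and {D}.
Split {C,F,H} by δ(·,p) → {C,H} and {F}.
No further refinement is possible. Final partition (5 blocks): {C,H} | {B} | {E} | {D} | {F}.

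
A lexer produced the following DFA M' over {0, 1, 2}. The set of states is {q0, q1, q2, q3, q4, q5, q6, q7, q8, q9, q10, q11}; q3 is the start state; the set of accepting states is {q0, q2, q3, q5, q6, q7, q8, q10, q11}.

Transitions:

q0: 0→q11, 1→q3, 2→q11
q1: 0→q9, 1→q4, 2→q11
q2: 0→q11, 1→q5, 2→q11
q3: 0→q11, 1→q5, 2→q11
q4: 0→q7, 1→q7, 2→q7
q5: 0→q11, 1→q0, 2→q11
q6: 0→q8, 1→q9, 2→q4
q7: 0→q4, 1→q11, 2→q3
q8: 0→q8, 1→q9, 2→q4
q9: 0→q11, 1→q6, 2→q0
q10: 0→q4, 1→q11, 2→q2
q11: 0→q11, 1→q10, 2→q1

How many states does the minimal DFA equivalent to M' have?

7

All states are reachable from the start state.
Start with accepting vs non-accepting: {q0,q2,q3,q5,q6,q7,q8,q10,q11} | {q1,q4,q9}.
On input 0, block {q0,q2,q3,q5,q6,q7,q8,q10,q11} splits into {q0,q2,q3,q5,q6,q8,q11} and {q7,q10}.
On input 1, block {q0,q2,q3,q5,q6,q8,q11} splits into {q0,q2,q3,q5} and {q6,q8} and {q11}.
On input 0, block {q1,q4,q9} splits into {q1} and {q4} and {q9}.
The partition is now stable with 7 blocks: {q0,q2,q3,q5} | {q1} | {q7,q10} | {q6,q8} | {q11} | {q4} | {q9}.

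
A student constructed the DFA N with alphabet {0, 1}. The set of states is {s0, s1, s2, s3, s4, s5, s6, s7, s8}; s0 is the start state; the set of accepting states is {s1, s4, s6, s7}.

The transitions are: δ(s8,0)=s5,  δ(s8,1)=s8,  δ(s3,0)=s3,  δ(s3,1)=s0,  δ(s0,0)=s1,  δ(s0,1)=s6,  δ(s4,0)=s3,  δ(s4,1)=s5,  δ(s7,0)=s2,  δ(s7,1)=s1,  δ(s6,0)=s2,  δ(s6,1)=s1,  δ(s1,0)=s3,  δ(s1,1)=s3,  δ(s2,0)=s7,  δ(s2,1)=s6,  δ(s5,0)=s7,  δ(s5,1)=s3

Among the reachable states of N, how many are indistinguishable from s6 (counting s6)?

States {s4,s5,s8} cannot be reached from the start state, so discard them.
Start with accepting vs non-accepting: {s1,s6,s7} | {s0,s2,s3}.
On input 1, block {s1,s6,s7} splits into {s6,s7} and {s1}.
Split {s0,s2,s3} by δ(·,0) → {s0} and {s2} and {s3}.
No further refinement is possible. Final partition (5 blocks): {s6,s7} | {s0} | {s1} | {s2} | {s3}.
State s6 belongs to the block {s6,s7}, which has 2 states.

2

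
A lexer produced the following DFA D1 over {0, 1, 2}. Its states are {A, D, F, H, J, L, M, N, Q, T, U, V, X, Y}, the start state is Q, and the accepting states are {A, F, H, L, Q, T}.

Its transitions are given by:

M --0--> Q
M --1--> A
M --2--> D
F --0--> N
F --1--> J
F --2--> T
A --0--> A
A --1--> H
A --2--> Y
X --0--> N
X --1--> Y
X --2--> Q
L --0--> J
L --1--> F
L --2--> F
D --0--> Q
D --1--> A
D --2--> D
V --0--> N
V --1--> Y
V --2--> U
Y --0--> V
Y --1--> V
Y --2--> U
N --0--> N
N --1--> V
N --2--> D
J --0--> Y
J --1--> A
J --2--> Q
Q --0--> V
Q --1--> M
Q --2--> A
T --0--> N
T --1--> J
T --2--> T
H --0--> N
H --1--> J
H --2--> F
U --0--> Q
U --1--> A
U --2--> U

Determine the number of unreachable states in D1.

2

BFS from Q reaches {A, D, F, H, J, M, N, Q, T, U, V, Y}; the 2 state(s) L, X are never visited.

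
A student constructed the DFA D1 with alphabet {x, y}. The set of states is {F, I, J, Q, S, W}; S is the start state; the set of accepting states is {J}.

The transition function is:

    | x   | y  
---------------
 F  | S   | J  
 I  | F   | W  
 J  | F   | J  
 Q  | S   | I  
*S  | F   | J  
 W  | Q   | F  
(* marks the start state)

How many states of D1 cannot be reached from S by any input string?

3

Starting at S and following transitions, the reachable set is {F, J, S}. That leaves I, Q, W unreachable — 3 in total.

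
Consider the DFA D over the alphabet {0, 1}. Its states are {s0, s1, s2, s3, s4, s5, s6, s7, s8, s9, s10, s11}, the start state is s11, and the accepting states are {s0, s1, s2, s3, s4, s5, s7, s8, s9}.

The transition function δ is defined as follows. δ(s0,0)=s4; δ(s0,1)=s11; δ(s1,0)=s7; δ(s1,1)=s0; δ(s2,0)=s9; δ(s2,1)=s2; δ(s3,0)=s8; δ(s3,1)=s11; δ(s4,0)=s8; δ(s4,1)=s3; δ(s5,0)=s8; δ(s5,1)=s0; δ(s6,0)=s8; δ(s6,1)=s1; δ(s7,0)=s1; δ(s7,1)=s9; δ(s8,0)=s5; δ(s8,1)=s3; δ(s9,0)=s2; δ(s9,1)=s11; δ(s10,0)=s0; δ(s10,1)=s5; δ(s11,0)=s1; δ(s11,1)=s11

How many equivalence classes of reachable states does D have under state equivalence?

States {s6,s10} cannot be reached from the start state, so discard them.
Initial partition by acceptance: {s0,s1,s2,s3,s4,s5,s7,s8,s9} | {s11}.
On input 1, block {s0,s1,s2,s3,s4,s5,s7,s8,s9} splits into {s1,s2,s4,s5,s7,s8} and {s0,s3,s9}.
Split {s1,s2,s4,s5,s7,s8} by δ(·,0) → {s1,s4,s5,s7,s8} and {s2}.
Refine {s0,s3,s9} on symbol 0: members go to different blocks, giving {s0,s3} and {s9}.
Refine {s1,s4,s5,s7,s8} on symbol 1: members go to different blocks, giving {s1,s4,s5,s8} and {s7}.
Refine {s1,s4,s5,s8} on symbol 0: members go to different blocks, giving {s4,s5,s8} and {s1}.
Stable partition: {s4,s5,s8} | {s11} | {s0,s3} | {s2} | {s9} | {s7} | {s1} — 7 equivalence classes.

7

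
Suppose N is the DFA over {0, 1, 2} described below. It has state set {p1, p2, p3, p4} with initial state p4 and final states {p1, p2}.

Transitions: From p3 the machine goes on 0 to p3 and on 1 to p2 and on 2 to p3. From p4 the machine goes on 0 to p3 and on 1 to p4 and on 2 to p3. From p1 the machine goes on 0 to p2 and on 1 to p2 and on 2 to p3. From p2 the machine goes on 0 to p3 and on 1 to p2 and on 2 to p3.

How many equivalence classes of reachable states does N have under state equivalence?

3

States {p1} cannot be reached from the start state, so discard them.
Start with accepting vs non-accepting: {p2} | {p3,p4}.
On input 1, block {p3,p4} splits into {p3} and {p4}.
Stable partition: {p2} | {p3} | {p4} — 3 equivalence classes.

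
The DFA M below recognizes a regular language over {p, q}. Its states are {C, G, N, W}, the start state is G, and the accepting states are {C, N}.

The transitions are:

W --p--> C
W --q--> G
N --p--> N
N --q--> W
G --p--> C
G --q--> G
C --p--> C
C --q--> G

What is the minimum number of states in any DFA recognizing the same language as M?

2

First remove the unreachable states {N,W}; 2 states remain.
P0 = {C} | {G}.
Stable partition: {C} | {G} — 2 equivalence classes.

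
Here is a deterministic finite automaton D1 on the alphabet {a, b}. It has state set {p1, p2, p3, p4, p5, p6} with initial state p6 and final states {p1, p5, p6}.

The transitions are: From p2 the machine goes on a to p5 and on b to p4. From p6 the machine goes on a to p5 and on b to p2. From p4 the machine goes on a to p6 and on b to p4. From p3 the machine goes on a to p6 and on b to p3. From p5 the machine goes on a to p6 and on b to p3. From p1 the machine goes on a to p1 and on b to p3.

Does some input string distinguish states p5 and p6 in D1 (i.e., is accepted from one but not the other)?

No

Reachable states from the start: {p2,p3,p4,p5,p6}. Unreachable: {p1} — drop them.
Start with accepting vs non-accepting: {p5,p6} | {p2,p3,p4}.
The partition is now stable with 2 blocks: {p5,p6} | {p2,p3,p4}.
p5 and p6 lie in the same block of the stable partition, so they are equivalent — no string distinguishes them.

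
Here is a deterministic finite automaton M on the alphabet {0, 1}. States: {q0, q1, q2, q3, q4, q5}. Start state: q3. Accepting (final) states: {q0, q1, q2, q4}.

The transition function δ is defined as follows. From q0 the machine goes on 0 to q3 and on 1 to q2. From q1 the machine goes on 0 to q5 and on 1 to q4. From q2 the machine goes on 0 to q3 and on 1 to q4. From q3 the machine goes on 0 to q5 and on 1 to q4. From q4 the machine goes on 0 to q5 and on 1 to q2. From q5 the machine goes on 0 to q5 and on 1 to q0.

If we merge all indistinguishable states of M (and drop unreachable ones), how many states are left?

Reachable states from the start: {q0,q2,q3,q4,q5}. Unreachable: {q1} — drop them.
Start with accepting vs non-accepting: {q0,q2,q4} | {q3,q5}.
The partition is now stable with 2 blocks: {q0,q2,q4} | {q3,q5}.

2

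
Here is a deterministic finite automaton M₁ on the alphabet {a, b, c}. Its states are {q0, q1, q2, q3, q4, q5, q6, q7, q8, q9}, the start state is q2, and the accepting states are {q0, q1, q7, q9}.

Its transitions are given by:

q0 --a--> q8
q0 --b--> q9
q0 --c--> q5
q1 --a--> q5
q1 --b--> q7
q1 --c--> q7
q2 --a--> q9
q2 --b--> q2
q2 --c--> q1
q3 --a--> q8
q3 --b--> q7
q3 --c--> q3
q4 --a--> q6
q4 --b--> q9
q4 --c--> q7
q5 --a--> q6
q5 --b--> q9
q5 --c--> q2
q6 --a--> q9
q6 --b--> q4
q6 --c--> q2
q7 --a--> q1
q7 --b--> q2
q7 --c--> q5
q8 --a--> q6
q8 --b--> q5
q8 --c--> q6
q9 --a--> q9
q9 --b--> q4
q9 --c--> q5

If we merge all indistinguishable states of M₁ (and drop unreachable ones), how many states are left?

First remove the unreachable states {q0,q3,q8}; 7 states remain.
Initial partition by acceptance: {q1,q7,q9} | {q2,q4,q5,q6}.
Split {q1,q7,q9} by δ(·,a) → {q7,q9} and {q1}.
Refine {q7,q9} on symbol a: members go to different blocks, giving {q7} and {q9}.
On input a, block {q2,q4,q5,q6} splits into {q2,q6} and {q4,q5}.
Split {q2,q6} by δ(·,b) → {q2} and {q6}.
On input c, block {q4,q5} splits into {q4} and {q5}.
Stable partition: {q7} | {q2} | {q1} | {q9} | {q4} | {q6} | {q5} — 7 equivalence classes.

7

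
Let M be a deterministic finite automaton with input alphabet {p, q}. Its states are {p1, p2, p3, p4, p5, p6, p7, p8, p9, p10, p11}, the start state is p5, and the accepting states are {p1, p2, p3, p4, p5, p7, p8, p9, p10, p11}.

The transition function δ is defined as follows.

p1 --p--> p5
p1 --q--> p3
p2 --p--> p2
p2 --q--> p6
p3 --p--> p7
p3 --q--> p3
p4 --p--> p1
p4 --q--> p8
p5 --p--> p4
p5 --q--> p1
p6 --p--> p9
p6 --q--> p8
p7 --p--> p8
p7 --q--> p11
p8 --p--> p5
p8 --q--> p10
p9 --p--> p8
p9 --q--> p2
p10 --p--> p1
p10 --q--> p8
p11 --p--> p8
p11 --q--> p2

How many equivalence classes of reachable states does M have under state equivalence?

Every state is reachable, so we keep all 11.
Initial partition by acceptance: {p1,p2,p3,p4,p5,p7,p8,p9,p10,p11} | {p6}.
Split {p1,p2,p3,p4,p5,p7,p8,p9,p10,p11} by δ(·,q) → {p1,p3,p4,p5,p7,p8,p9,p10,p11} and {p2}.
On input q, block {p1,p3,p4,p5,p7,p8,p9,p10,p11} splits into {p1,p3,p4,p5,p7,p8,p10} and {p9,p11}.
Split {p1,p3,p4,p5,p7,p8,p10} by δ(·,q) → {p1,p3,p4,p5,p8,p10} and {p7}.
On input p, block {p1,p3,p4,p5,p8,p10} splits into {p1,p4,p5,p8,p10} and {p3}.
Split {p1,p4,p5,p8,p10} by δ(·,q) → {p4,p5,p8,p10} and {p1}.
Split {p4,p5,p8,p10} by δ(·,p) → {p4,p10} and {p5,p8}.
Split {p5,p8} by δ(·,p) → {p5} and {p8}.
No further refinement is possible. Final partition (9 blocks): {p4,p10} | {p6} | {p2} | {p9,p11} | {p7} | {p3} | {p1} | {p5} | {p8}.

9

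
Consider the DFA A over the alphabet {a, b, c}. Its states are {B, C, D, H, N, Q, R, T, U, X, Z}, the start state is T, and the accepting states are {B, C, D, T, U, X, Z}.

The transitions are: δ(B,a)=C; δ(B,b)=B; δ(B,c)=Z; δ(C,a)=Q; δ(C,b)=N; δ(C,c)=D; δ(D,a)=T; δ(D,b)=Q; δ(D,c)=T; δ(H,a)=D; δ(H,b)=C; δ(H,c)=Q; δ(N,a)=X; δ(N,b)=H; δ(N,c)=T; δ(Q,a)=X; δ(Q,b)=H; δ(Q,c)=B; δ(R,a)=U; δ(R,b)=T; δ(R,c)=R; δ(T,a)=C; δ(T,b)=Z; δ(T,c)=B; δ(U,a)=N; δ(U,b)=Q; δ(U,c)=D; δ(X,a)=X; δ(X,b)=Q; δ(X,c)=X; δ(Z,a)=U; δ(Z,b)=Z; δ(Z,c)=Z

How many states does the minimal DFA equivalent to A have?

6

First remove the unreachable states {R}; 10 states remain.
Initial partition by acceptance: {B,C,D,T,U,X,Z} | {H,N,Q}.
Refine {B,C,D,T,U,X,Z} on symbol a: members go to different blocks, giving {B,D,T,X,Z} and {C,U}.
Refine {B,D,T,X,Z} on symbol a: members go to different blocks, giving {B,T,Z} and {D,X}.
Split {H,N,Q} by δ(·,b) → {N,Q} and {H}.
On input a, block {D,X} splits into {X} and {D}.
No further refinement is possible. Final partition (6 blocks): {B,T,Z} | {N,Q} | {C,U} | {X} | {H} | {D}.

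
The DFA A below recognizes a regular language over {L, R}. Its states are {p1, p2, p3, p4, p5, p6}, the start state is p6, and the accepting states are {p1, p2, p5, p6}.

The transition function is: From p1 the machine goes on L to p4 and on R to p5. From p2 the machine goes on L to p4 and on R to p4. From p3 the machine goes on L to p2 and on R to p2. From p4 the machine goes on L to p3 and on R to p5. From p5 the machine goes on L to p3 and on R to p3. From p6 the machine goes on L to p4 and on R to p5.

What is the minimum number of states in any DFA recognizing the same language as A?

Reachable states from the start: {p2,p3,p4,p5,p6}. Unreachable: {p1} — drop them.
Start with accepting vs non-accepting: {p2,p5,p6} | {p3,p4}.
Refine {p2,p5,p6} on symbol R: members go to different blocks, giving {p2,p5} and {p6}.
Refine {p3,p4} on symbol L: members go to different blocks, giving {p3} and {p4}.
On input L, block {p2,p5} splits into {p2} and {p5}.
Stable partition: {p2} | {p3} | {p6} | {p4} | {p5} — 5 equivalence classes.

5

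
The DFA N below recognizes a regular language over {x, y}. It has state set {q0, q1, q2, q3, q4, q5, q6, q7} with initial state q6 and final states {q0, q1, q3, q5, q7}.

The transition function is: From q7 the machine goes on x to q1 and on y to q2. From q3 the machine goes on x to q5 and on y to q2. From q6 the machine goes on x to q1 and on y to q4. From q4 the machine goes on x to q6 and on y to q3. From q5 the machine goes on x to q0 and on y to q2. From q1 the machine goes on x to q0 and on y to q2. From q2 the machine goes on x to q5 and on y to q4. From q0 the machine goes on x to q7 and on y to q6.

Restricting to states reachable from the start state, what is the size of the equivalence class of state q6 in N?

Start with accepting vs non-accepting: {q0,q1,q3,q5,q7} | {q2,q4,q6}.
On input x, block {q2,q4,q6} splits into {q2,q6} and {q4}.
The partition is now stable with 3 blocks: {q0,q1,q3,q5,q7} | {q2,q6} | {q4}.
State q6 belongs to the block {q2,q6}, which has 2 states.

2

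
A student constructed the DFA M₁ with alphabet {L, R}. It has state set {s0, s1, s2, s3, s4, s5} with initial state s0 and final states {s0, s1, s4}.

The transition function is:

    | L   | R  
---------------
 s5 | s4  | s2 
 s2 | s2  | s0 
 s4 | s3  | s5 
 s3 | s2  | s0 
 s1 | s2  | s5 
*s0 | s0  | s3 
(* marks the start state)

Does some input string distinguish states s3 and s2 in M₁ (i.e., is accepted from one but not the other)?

States {s1,s4,s5} cannot be reached from the start state, so discard them.
Start with accepting vs non-accepting: {s0} | {s2,s3}.
The partition is now stable with 2 blocks: {s0} | {s2,s3}.
s3 and s2 lie in the same block of the stable partition, so they are equivalent — no string distinguishes them.

No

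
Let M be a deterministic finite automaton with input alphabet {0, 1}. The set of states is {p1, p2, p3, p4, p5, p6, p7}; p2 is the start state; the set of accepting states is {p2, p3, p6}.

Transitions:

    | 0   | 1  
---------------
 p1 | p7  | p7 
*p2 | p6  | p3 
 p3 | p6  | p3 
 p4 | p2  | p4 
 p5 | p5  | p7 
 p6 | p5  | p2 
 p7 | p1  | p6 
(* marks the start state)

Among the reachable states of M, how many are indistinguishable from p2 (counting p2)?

2

Reachable states from the start: {p1,p2,p3,p5,p6,p7}. Unreachable: {p4} — drop them.
Initial partition by acceptance: {p2,p3,p6} | {p1,p5,p7}.
Refine {p2,p3,p6} on symbol 0: members go to different blocks, giving {p2,p3} and {p6}.
On input 1, block {p1,p5,p7} splits into {p1,p5} and {p7}.
On input 0, block {p1,p5} splits into {p1} and {p5}.
No further refinement is possible. Final partition (5 blocks): {p2,p3} | {p1} | {p6} | {p7} | {p5}.
State p2 belongs to the block {p2,p3}, which has 2 states.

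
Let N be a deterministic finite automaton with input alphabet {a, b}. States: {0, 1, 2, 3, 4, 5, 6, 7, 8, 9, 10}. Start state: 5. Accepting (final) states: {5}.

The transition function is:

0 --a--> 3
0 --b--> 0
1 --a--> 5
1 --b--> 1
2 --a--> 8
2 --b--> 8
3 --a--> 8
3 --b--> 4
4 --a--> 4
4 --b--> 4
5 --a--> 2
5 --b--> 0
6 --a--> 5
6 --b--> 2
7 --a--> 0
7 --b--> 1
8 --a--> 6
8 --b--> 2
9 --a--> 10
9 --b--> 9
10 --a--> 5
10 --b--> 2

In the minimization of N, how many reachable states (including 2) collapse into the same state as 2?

Reachable states from the start: {0,2,3,4,5,6,8}. Unreachable: {1,7,9,10} — drop them.
P0 = {5} | {0,2,3,4,6,8}.
Split {0,2,3,4,6,8} by δ(·,a) → {0,2,3,4,8} and {6}.
On input a, block {0,2,3,4,8} splits into {0,2,3,4} and {8}.
Split {0,2,3,4} by δ(·,a) → {0,4} and {2,3}.
Refine {0,4} on symbol a: members go to different blocks, giving {0} and {4}.
Split {2,3} by δ(·,b) → {2} and {3}.
Stable partition: {5} | {0} | {6} | {8} | {2} | {4} | {3} — 7 equivalence classes.
The equivalence class containing 2 is {2}, of size 1.

1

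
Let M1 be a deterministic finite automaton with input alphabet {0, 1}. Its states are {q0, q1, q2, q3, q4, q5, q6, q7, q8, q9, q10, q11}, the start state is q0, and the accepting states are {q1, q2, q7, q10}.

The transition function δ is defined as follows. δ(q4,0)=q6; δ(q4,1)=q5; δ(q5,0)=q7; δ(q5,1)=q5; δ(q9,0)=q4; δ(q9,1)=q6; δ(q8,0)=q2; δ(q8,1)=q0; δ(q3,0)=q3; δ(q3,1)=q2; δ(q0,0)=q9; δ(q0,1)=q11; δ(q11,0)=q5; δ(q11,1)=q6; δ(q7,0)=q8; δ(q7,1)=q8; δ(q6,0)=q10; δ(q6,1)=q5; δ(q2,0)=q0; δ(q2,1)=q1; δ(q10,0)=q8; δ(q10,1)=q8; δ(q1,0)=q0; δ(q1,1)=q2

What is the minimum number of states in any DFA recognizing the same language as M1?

States {q3} cannot be reached from the start state, so discard them.
Initial partition by acceptance: {q1,q2,q7,q10} | {q0,q4,q5,q6,q8,q9,q11}.
On input 1, block {q1,q2,q7,q10} splits into {q1,q2} and {q7,q10}.
Split {q0,q4,q5,q6,q8,q9,q11} by δ(·,0) → {q0,q4,q9,q11} and {q5,q6} and {q8}.
On input 0, block {q0,q4,q9,q11} splits into {q0,q9} and {q4,q11}.
Refine {q0,q9} on symbol 0: members go to different blocks, giving {q0} and {q9}.
The partition is now stable with 7 blocks: {q1,q2} | {q0} | {q7,q10} | {q5,q6} | {q8} | {q4,q11} | {q9}.

7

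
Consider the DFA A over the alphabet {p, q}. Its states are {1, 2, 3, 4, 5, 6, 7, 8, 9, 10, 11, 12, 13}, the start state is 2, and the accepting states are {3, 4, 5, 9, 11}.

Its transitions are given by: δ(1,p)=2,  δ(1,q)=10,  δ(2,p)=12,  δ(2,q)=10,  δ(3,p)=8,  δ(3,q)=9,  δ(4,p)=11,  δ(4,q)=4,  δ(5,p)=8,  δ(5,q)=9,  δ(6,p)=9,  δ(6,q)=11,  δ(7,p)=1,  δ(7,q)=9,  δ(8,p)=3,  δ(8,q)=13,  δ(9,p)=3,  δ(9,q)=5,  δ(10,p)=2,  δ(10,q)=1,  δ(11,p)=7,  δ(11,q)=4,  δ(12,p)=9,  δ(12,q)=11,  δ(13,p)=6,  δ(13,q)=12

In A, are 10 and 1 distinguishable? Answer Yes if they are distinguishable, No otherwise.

No

All states are reachable from the start state.
Start with accepting vs non-accepting: {3,4,5,9,11} | {1,2,6,7,8,10,12,13}.
On input p, block {3,4,5,9,11} splits into {3,5,11} and {4,9}.
Split {1,2,6,7,8,10,12,13} by δ(·,p) → {1,2,7,10,13} and {6,12} and {8}.
On input p, block {3,5,11} splits into {3,5} and {11}.
On input p, block {1,2,7,10,13} splits into {1,7,10} and {2,13}.
Refine {1,7,10} on symbol p: members go to different blocks, giving {1,10} and {7}.
On input p, block {4,9} splits into {4} and {9}.
Split {2,13} by δ(·,q) → {2} and {13}.
The partition is now stable with 10 blocks: {3,5} | {1,10} | {4} | {6,12} | {8} | {11} | {2} | {7} | {9} | {13}.
10 and 1 lie in the same block of the stable partition, so they are equivalent — no string distinguishes them.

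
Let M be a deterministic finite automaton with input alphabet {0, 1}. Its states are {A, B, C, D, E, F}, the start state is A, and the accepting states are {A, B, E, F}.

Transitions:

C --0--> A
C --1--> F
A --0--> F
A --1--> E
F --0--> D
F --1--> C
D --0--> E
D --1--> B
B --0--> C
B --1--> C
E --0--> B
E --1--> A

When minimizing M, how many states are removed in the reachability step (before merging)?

Exploring from A, all states are eventually visited, so none are unreachable.

0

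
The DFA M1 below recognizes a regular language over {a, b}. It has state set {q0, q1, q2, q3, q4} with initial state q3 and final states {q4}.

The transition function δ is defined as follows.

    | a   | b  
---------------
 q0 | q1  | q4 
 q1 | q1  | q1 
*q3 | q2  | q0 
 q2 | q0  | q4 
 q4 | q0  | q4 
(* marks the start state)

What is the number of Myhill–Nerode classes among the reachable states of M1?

All states are reachable from the start state.
P0 = {q4} | {q0,q1,q2,q3}.
On input b, block {q0,q1,q2,q3} splits into {q0,q2} and {q1,q3}.
Refine {q0,q2} on symbol a: members go to different blocks, giving {q0} and {q2}.
Split {q1,q3} by δ(·,a) → {q1} and {q3}.
Stable partition: {q4} | {q0} | {q1} | {q2} | {q3} — 5 equivalence classes.

5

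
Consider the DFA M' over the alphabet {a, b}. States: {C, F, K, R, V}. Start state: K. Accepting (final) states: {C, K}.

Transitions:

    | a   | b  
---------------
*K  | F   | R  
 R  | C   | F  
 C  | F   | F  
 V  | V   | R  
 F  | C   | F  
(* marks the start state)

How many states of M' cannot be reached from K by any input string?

1

No path from K leads to V; the other 4 states are all reachable.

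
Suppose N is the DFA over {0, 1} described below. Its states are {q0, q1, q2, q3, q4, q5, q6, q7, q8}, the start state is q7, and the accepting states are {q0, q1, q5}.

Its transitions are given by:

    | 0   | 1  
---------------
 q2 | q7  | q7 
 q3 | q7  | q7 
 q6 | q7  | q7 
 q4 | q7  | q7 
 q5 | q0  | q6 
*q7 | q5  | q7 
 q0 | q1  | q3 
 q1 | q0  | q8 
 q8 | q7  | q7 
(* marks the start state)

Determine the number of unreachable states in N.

BFS from q7 reaches {q0, q1, q3, q5, q6, q7, q8}; the 2 state(s) q2, q4 are never visited.

2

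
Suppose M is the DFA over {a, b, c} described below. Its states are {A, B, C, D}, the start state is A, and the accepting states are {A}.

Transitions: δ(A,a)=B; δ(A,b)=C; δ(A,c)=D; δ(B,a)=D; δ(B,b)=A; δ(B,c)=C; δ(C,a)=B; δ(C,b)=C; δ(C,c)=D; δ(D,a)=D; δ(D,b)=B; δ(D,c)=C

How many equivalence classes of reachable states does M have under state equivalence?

P0 = {A} | {B,C,D}.
Split {B,C,D} by δ(·,b) → {C,D} and {B}.
Split {C,D} by δ(·,a) → {C} and {D}.
The partition is now stable with 4 blocks: {A} | {C} | {B} | {D}.

4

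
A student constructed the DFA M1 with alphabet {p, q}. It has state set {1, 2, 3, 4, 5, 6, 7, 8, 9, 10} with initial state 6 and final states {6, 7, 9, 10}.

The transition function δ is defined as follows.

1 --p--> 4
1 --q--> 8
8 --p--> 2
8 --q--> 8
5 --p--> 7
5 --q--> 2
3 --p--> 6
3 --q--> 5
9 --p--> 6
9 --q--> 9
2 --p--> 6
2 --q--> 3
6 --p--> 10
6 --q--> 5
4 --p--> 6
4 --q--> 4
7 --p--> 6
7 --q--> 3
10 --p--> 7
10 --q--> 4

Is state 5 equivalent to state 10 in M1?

States {1,8,9} cannot be reached from the start state, so discard them.
Start with accepting vs non-accepting: {6,7,10} | {2,3,4,5}.
Stable partition: {6,7,10} | {2,3,4,5} — 2 equivalence classes.
5 and 10 end up in different blocks, so they are distinguishable. For instance, the string 'ε' is accepted from only 10.

No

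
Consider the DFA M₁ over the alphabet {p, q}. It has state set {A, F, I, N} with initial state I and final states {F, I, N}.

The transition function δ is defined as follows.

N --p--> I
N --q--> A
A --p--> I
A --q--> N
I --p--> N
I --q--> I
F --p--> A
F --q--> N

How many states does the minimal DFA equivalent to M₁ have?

Reachable states from the start: {A,I,N}. Unreachable: {F} — drop them.
Initial partition by acceptance: {I,N} | {A}.
Refine {I,N} on symbol q: members go to different blocks, giving {I} and {N}.
Stable partition: {I} | {A} | {N} — 3 equivalence classes.

3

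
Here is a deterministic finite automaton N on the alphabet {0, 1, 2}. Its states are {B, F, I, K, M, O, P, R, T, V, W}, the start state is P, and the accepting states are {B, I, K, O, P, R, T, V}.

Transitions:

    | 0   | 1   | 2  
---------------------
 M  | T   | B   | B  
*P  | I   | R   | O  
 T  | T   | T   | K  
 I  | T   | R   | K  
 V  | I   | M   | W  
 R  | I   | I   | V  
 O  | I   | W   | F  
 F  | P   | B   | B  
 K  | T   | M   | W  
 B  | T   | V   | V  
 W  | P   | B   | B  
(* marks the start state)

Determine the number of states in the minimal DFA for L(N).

4

Every state is reachable, so we keep all 11.
Start with accepting vs non-accepting: {B,I,K,O,P,R,T,V} | {F,M,W}.
Refine {B,I,K,O,P,R,T,V} on symbol 1: members go to different blocks, giving {B,I,P,R,T} and {K,O,V}.
Refine {B,I,P,R,T} on symbol 1: members go to different blocks, giving {I,P,R,T} and {B}.
Stable partition: {I,P,R,T} | {F,M,W} | {K,O,V} | {B} — 4 equivalence classes.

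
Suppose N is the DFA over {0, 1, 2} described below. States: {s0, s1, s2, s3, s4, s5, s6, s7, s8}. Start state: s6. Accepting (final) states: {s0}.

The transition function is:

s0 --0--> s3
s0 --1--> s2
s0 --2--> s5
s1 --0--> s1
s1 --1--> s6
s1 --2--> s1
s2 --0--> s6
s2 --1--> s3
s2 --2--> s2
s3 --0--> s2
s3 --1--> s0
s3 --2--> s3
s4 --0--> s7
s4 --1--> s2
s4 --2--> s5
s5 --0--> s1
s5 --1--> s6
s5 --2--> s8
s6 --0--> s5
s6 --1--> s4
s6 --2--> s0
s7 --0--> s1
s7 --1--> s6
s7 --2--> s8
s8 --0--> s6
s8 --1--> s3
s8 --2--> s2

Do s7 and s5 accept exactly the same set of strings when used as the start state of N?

P0 = {s0} | {s1,s2,s3,s4,s5,s6,s7,s8}.
Refine {s1,s2,s3,s4,s5,s6,s7,s8} on symbol 1: members go to different blocks, giving {s1,s2,s4,s5,s6,s7,s8} and {s3}.
Refine {s1,s2,s4,s5,s6,s7,s8} on symbol 1: members go to different blocks, giving {s1,s4,s5,s6,s7} and {s2,s8}.
Split {s1,s4,s5,s6,s7} by δ(·,1) → {s1,s5,s6,s7} and {s4}.
Refine {s1,s5,s6,s7} on symbol 1: members go to different blocks, giving {s1,s5,s7} and {s6}.
Refine {s1,s5,s7} on symbol 2: members go to different blocks, giving {s5,s7} and {s1}.
Stable partition: {s0} | {s5,s7} | {s3} | {s2,s8} | {s4} | {s6} | {s1} — 7 equivalence classes.
s7 and s5 lie in the same block of the stable partition, so they are equivalent — no string distinguishes them.

Yes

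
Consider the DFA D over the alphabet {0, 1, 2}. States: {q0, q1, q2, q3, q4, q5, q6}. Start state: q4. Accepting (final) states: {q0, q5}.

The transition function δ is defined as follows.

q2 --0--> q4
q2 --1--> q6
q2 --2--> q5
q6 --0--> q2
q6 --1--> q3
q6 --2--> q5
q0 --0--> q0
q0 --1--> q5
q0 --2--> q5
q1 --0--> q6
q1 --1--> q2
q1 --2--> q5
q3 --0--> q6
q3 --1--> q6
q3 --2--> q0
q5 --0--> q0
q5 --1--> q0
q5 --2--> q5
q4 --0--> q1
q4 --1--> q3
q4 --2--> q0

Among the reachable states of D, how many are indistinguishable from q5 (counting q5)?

All states are reachable from the start state.
Start with accepting vs non-accepting: {q0,q5} | {q1,q2,q3,q4,q6}.
Stable partition: {q0,q5} | {q1,q2,q3,q4,q6} — 2 equivalence classes.
The equivalence class containing q5 is {q0,q5}, of size 2.

2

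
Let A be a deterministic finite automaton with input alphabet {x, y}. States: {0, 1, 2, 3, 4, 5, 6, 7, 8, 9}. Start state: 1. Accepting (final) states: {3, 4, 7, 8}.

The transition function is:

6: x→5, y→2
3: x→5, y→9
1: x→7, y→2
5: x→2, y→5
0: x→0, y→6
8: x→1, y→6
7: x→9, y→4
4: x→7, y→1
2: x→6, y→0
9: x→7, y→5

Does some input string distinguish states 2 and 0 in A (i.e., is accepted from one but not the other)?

No

Reachable states from the start: {0,1,2,4,5,6,7,9}. Unreachable: {3,8} — drop them.
Initial partition by acceptance: {4,7} | {0,1,2,5,6,9}.
Refine {4,7} on symbol x: members go to different blocks, giving {4} and {7}.
Split {0,1,2,5,6,9} by δ(·,x) → {0,2,5,6} and {1,9}.
The partition is now stable with 4 blocks: {4} | {0,2,5,6} | {7} | {1,9}.
2 and 0 lie in the same block of the stable partition, so they are equivalent — no string distinguishes them.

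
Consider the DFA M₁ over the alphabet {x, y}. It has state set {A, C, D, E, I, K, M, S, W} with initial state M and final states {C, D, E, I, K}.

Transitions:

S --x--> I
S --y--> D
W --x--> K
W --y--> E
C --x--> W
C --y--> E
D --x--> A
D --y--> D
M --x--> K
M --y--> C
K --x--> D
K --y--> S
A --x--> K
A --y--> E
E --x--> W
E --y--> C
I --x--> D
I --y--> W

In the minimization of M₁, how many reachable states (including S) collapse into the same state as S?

P0 = {C,D,E,I,K} | {A,M,S,W}.
Refine {C,D,E,I,K} on symbol x: members go to different blocks, giving {C,D,E} and {I,K}.
Stable partition: {C,D,E} | {A,M,S,W} | {I,K} — 3 equivalence classes.
The equivalence class containing S is {A,M,S,W}, of size 4.

4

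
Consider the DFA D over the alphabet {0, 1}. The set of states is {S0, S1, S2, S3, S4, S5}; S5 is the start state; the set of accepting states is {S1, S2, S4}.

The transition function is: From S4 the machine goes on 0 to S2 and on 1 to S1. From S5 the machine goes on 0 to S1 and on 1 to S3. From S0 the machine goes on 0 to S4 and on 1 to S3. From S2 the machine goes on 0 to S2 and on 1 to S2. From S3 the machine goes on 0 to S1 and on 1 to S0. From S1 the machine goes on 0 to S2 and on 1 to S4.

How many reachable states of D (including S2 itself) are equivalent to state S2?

All states are reachable from the start state.
Initial partition by acceptance: {S1,S2,S4} | {S0,S3,S5}.
No further refinement is possible. Final partition (2 blocks): {S1,S2,S4} | {S0,S3,S5}.
State S2 belongs to the block {S1,S2,S4}, which has 3 states.

3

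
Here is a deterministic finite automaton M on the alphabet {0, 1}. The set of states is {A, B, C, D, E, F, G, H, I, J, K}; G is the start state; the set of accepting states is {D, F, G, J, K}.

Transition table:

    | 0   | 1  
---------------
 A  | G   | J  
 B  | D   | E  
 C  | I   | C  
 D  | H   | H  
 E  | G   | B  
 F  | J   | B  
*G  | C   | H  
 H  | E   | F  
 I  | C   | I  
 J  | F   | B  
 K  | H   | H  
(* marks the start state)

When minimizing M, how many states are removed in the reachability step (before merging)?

2

No path from G leads to A, K; the other 9 states are all reachable.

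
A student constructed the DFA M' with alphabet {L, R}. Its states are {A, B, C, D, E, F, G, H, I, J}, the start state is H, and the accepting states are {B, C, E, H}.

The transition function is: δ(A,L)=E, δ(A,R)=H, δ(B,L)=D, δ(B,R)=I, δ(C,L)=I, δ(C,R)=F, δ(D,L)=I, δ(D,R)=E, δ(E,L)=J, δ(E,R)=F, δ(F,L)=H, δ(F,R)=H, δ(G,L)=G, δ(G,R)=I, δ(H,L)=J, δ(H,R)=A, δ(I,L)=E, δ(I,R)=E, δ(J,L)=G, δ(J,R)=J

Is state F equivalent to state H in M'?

No

Reachable states from the start: {A,E,F,G,H,I,J}. Unreachable: {B,C,D} — drop them.
Start with accepting vs non-accepting: {E,H} | {A,F,G,I,J}.
Split {A,F,G,I,J} by δ(·,L) → {A,F,I} and {G,J}.
Split {G,J} by δ(·,R) → {G} and {J}.
No further refinement is possible. Final partition (4 blocks): {E,H} | {A,F,I} | {G} | {J}.
F and H end up in different blocks, so they are distinguishable. For instance, the string 'ε' is accepted from only H.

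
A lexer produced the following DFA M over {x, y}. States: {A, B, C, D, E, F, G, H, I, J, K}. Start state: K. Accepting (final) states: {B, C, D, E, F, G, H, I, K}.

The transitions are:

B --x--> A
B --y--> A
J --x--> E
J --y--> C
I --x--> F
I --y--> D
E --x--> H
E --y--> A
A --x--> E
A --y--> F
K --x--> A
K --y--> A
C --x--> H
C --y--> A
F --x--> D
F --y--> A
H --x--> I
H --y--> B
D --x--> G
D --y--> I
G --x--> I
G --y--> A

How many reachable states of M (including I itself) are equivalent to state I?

Reachable states from the start: {A,B,D,E,F,G,H,I,K}. Unreachable: {C,J} — drop them.
Initial partition by acceptance: {B,D,E,F,G,H,I,K} | {A}.
Refine {B,D,E,F,G,H,I,K} on symbol x: members go to different blocks, giving {D,E,F,G,H,I} and {B,K}.
Split {D,E,F,G,H,I} by δ(·,y) → {E,F,G} and {D,I} and {H}.
On input x, block {E,F,G} splits into {F,G} and {E}.
No further refinement is possible. Final partition (6 blocks): {F,G} | {A} | {B,K} | {D,I} | {H} | {E}.
State I belongs to the block {D,I}, which has 2 states.

2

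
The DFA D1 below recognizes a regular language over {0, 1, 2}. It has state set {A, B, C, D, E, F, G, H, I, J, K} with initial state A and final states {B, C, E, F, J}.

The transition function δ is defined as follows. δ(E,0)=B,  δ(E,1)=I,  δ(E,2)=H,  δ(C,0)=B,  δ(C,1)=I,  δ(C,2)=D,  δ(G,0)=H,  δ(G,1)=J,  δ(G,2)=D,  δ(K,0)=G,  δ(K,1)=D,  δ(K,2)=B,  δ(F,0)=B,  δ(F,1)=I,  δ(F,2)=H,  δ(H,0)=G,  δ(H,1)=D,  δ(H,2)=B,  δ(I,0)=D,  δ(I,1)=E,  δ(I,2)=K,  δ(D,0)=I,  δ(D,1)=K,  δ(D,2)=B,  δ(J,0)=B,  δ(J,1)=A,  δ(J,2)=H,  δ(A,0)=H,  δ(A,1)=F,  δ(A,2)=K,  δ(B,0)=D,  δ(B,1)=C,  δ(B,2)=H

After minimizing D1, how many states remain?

All states are reachable from the start state.
Initial partition by acceptance: {B,C,E,F,J} | {A,D,G,H,I,K}.
Split {B,C,E,F,J} by δ(·,0) → {C,E,F,J} and {B}.
Refine {A,D,G,H,I,K} on symbol 1: members go to different blocks, giving {A,G,I} and {D,H,K}.
The partition is now stable with 4 blocks: {C,E,F,J} | {A,G,I} | {B} | {D,H,K}.

4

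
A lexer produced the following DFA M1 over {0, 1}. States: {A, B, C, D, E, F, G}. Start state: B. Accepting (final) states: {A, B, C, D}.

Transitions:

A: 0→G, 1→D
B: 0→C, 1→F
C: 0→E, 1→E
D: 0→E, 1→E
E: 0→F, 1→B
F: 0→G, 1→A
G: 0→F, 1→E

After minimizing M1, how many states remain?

P0 = {A,B,C,D} | {E,F,G}.
Split {A,B,C,D} by δ(·,0) → {A,C,D} and {B}.
Split {A,C,D} by δ(·,1) → {C,D} and {A}.
On input 1, block {E,F,G} splits into {E} and {F} and {G}.
No further refinement is possible. Final partition (6 blocks): {C,D} | {E} | {B} | {A} | {F} | {G}.

6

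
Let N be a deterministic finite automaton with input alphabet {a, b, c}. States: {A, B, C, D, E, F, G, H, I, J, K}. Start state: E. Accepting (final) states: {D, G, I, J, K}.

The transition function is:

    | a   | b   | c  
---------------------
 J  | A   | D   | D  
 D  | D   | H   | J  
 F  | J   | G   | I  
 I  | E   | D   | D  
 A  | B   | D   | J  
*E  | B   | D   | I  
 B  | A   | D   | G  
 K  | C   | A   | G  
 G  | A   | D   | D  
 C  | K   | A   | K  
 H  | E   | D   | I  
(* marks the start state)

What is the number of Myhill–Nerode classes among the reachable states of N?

3

States {C,F,K} cannot be reached from the start state, so discard them.
Initial partition by acceptance: {D,G,I,J} | {A,B,E,H}.
Refine {D,G,I,J} on symbol a: members go to different blocks, giving {G,I,J} and {D}.
The partition is now stable with 3 blocks: {G,I,J} | {A,B,E,H} | {D}.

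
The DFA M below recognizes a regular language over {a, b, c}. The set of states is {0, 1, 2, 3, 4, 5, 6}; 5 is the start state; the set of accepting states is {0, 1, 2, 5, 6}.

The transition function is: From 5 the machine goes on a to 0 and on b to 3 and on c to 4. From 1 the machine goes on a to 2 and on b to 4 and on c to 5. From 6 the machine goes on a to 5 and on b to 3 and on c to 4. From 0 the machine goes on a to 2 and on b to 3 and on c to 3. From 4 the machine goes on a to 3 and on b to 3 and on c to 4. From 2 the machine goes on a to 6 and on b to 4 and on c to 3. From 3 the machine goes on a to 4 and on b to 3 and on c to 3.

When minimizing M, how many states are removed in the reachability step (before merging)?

Starting at 5 and following transitions, the reachable set is {0, 2, 3, 4, 5, 6}. That leaves 1 unreachable — 1 in total.

1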